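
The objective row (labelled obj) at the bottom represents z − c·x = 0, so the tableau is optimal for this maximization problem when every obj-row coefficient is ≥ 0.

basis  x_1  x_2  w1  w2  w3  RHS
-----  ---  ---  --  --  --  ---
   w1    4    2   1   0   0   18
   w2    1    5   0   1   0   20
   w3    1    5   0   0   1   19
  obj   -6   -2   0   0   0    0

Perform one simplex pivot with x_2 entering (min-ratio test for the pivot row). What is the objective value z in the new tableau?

Ratio test on column x_2 — row 1: 18/2 = 9; row 2: 20/5 = 4; row 3: 19/5 = 19/5. Minimum is 19/5 at row 3 (w3 leaves); pivot element 5.
Pivot on row 3; the obj-row RHS becomes 0 − (-2)·(19/5) = 38/5.

38/5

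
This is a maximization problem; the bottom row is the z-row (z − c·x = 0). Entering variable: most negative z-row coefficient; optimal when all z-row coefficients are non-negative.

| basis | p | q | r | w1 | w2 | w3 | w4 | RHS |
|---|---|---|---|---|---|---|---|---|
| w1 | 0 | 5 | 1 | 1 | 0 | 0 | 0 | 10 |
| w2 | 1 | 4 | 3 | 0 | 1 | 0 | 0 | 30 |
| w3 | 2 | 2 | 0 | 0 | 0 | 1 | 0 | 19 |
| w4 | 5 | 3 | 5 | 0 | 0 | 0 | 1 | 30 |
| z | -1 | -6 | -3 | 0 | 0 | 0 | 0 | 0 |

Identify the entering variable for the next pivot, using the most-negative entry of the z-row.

Negative z-row entries: p: -1, q: -6, r: -3.
The most negative is -6 in column q, so q enters.

q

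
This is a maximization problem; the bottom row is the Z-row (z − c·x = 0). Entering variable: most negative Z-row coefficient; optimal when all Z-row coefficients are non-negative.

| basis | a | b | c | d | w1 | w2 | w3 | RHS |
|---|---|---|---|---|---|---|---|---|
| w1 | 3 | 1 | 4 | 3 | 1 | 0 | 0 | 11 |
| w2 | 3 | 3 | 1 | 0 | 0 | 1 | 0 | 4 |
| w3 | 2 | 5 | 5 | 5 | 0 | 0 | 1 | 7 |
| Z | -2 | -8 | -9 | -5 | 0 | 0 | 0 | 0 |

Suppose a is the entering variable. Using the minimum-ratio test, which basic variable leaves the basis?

Column a entries and ratios — w1: 11/3 = 11/3; w2: 4/3 = 4/3; w3: 7/2 = 7/2.
Smallest ratio is 4/3 in the row of w2, so w2 leaves.

w2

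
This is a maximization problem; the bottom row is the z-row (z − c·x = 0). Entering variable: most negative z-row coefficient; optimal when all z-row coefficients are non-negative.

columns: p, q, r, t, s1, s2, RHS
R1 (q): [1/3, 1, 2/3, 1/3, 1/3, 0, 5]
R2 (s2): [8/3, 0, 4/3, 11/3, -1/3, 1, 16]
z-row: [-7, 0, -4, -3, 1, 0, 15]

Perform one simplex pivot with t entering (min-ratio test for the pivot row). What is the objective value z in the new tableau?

309/11

Ratio test on column t — row 1: 5/(1/3) = 15; row 2: 16/(11/3) = 48/11. Minimum is 48/11 at row 2 (s2 leaves); pivot element 11/3.
Pivot on row 2; the z-row RHS becomes 15 − (-3)·(48/11) = 309/11.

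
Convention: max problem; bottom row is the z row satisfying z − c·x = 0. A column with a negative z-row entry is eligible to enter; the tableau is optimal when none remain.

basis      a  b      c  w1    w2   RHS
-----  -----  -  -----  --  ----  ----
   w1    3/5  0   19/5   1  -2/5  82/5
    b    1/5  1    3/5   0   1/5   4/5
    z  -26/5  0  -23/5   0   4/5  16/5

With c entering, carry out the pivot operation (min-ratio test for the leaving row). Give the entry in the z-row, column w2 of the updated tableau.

Ratio test on column c — row 1: (82/5)/(19/5) = 82/19; row 2: (4/5)/(3/5) = 4/3. Minimum is 4/3 at row 2 (b leaves); pivot element 3/5.
Divide row 2 by 3/5; eliminate column c from the other rows.
z-row update in column w2: 4/5 − (-23/5)·(1/3) = 7/3.

7/3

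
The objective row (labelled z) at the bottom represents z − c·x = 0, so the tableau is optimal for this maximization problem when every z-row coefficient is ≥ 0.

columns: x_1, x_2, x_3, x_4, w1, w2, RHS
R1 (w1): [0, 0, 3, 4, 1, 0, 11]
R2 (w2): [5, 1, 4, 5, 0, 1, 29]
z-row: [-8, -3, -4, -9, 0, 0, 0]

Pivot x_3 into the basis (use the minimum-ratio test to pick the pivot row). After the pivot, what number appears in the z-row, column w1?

Ratio test on column x_3 — row 1: 11/3 = 11/3; row 2: 29/4 = 29/4. Minimum is 11/3 at row 1 (w1 leaves); pivot element 3.
Divide row 1 by 3; eliminate column x_3 from the other rows.
z-row update in column w1: 0 − (-4)·(1/3) = 4/3.

4/3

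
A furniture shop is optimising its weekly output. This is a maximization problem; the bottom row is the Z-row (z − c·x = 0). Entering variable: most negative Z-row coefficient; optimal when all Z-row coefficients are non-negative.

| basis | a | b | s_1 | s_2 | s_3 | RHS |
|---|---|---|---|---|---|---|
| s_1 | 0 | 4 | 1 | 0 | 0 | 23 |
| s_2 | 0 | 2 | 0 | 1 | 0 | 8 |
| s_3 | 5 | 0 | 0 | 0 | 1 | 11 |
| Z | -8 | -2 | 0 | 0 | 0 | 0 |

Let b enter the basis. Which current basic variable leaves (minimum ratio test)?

s_2

Column b entries and ratios — s_1: 23/4 = 23/4; s_2: 8/2 = 4; s_3: 0 ≤ 0, skip.
Smallest ratio is 4 in the row of s_2, so s_2 leaves.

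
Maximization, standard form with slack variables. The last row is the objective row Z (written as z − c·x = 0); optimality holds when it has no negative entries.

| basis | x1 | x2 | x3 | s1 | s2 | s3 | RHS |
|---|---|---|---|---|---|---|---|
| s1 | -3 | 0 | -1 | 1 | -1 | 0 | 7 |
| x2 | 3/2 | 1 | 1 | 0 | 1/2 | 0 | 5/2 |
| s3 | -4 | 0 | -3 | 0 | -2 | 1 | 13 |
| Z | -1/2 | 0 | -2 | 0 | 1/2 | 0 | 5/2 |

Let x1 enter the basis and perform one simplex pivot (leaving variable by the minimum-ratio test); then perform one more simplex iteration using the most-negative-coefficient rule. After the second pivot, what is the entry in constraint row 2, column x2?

1

Ratio test on column x1 — row 1: entry -3 ≤ 0; row 2: (5/2)/(3/2) = 5/3; row 3: entry -4 ≤ 0. Minimum is 5/3 at row 2 (x2 leaves); pivot element 3/2.
Divide row 2 by 3/2; eliminate column x1 from the other rows.
Second iteration: most negative Z-row entry is -5/3 in column x3, so x3 enters.
Ratio test on column x3 — row 1: 12/1 = 12; row 2: (5/3)/(2/3) = 5/2; row 3: entry -1/3 ≤ 0. Minimum is 5/2 at row 2 (x1 leaves); pivot element 2/3.
Divide row 2 by 2/3; eliminate column x3 from the other rows.
After both pivots, the entry at constraint row 2, column x2 is 1.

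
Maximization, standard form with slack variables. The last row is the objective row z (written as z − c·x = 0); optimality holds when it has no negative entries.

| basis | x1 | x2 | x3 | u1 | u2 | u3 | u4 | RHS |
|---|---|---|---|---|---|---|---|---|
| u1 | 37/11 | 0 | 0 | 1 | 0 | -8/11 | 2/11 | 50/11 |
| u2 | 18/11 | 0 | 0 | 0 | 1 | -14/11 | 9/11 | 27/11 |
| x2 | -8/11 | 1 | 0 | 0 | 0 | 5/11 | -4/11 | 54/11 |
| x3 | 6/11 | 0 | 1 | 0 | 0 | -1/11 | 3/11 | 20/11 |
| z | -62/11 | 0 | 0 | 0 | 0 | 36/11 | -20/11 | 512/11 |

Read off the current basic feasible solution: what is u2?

u2 is basic (row 2); its value is the RHS of that row, 27/11.

27/11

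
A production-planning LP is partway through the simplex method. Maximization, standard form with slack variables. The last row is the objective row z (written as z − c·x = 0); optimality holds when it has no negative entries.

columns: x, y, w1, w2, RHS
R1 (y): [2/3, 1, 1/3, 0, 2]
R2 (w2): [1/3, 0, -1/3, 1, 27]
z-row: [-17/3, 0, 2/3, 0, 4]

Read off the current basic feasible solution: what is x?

0

x is not in the basis, so in the current basic feasible solution x = 0.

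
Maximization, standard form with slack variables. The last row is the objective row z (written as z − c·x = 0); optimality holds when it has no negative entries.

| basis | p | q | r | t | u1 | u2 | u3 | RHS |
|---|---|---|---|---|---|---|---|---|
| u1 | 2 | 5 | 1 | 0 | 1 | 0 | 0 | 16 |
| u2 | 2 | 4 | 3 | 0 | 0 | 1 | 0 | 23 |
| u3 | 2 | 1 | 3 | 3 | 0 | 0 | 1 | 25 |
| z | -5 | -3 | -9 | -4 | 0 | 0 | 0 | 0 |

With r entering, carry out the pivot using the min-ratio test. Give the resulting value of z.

Ratio test on column r — row 1: 16/1 = 16; row 2: 23/3 = 23/3; row 3: 25/3 = 25/3. Minimum is 23/3 at row 2 (u2 leaves); pivot element 3.
Pivot on row 2; the z-row RHS becomes 0 − (-9)·(23/3) = 69.

69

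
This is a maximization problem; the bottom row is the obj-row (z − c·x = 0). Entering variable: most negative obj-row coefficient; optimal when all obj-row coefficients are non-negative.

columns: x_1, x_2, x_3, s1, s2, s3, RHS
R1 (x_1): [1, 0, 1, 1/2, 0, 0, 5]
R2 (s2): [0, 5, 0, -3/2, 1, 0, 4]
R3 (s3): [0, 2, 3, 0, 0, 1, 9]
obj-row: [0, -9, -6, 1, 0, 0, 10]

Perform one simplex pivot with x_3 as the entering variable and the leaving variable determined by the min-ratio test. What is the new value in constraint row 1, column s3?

-1/3

Ratio test on column x_3 — row 1: 5/1 = 5; row 2: entry 0 ≤ 0; row 3: 9/3 = 3. Minimum is 3 at row 3 (s3 leaves); pivot element 3.
Divide row 3 by 3; eliminate column x_3 from the other rows.
Row 1 update in column s3: 0 − 1·(1/3) = -1/3.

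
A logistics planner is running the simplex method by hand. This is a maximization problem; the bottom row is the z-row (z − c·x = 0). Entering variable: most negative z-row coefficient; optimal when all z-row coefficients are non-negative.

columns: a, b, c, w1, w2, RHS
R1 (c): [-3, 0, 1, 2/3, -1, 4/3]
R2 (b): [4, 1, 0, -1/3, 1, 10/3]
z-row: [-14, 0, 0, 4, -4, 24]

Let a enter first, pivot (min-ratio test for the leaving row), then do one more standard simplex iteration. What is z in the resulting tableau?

112/3

Ratio test on column a — row 1: entry -3 ≤ 0; row 2: (10/3)/4 = 5/6. Minimum is 5/6 at row 2 (b leaves); pivot element 4.
Pivot on row 2; the z-row RHS becomes 24 − (-14)·(5/6) = 107/3.
Next entering variable (most negative z-row entry -1/2): w2.
Ratio test on column w2 — row 1: entry -1/4 ≤ 0; row 2: (5/6)/(1/4) = 10/3. Minimum is 10/3 at row 2 (a leaves); pivot element 1/4.
After the second pivot the z-row RHS is 107/3 − (-1/2)·(10/3) = 112/3.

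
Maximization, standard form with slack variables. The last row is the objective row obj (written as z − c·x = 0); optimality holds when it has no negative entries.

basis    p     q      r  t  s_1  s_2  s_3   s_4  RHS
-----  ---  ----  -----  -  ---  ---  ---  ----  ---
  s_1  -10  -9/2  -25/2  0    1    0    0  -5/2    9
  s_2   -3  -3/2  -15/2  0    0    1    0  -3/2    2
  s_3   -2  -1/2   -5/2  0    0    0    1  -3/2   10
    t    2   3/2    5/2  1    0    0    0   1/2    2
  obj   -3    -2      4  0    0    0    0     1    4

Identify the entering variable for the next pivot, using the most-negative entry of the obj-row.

p

Negative obj-row entries: p: -3, q: -2.
The most negative is -3 in column p, so p enters.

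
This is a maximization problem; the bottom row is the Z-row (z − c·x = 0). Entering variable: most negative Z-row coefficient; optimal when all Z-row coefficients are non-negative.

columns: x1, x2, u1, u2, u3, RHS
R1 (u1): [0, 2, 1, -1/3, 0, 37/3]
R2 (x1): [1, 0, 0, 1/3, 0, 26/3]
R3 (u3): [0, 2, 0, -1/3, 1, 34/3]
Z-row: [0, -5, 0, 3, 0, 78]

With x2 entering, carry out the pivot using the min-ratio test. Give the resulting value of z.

319/3

Ratio test on column x2 — row 1: (37/3)/2 = 37/6; row 2: entry 0 ≤ 0; row 3: (34/3)/2 = 17/3. Minimum is 17/3 at row 3 (u3 leaves); pivot element 2.
Pivot on row 3; the Z-row RHS becomes 78 − (-5)·(17/3) = 319/3.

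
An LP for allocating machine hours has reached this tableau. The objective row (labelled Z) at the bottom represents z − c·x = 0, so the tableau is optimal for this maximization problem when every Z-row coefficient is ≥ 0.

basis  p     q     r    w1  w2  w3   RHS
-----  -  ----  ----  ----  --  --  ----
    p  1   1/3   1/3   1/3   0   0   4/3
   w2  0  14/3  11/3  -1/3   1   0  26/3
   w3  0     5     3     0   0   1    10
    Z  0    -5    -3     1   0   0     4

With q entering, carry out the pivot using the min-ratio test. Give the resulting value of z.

93/7

Ratio test on column q — row 1: (4/3)/(1/3) = 4; row 2: (26/3)/(14/3) = 13/7; row 3: 10/5 = 2. Minimum is 13/7 at row 2 (w2 leaves); pivot element 14/3.
Pivot on row 2; the Z-row RHS becomes 4 − (-5)·(13/7) = 93/7.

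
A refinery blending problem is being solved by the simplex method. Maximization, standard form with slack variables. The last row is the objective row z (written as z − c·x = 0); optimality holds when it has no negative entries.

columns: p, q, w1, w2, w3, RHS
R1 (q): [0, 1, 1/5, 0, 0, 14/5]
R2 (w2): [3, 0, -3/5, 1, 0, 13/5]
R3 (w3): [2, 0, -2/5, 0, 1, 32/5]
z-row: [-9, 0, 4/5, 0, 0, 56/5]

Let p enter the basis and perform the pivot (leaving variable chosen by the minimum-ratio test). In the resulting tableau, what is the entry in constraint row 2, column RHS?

Ratio test on column p — row 1: entry 0 ≤ 0; row 2: (13/5)/3 = 13/15; row 3: (32/5)/2 = 16/5. Minimum is 13/15 at row 2 (w2 leaves); pivot element 3.
Divide row 2 by 3; eliminate column p from the other rows.
In the new row 2, the RHS entry is the old entry divided by the pivot: (13/5)/3 = 13/15.

13/15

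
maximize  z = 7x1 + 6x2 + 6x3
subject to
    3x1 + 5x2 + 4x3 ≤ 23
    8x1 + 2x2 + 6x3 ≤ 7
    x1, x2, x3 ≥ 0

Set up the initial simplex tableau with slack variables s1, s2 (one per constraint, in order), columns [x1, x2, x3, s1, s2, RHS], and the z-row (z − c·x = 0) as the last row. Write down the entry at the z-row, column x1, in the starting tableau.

-7

The z-row carries the negated objective coefficients: the x1 entry is -7.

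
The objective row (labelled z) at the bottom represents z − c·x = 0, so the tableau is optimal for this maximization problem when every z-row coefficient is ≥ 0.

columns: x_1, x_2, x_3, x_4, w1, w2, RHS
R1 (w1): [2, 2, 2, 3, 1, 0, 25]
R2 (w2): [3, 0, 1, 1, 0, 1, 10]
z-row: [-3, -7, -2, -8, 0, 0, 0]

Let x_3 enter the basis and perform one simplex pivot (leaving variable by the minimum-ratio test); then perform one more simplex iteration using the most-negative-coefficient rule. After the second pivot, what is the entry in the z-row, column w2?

Ratio test on column x_3 — row 1: 25/2 = 25/2; row 2: 10/1 = 10. Minimum is 10 at row 2 (w2 leaves); pivot element 1.
Divide row 2 by 1; eliminate column x_3 from the other rows.
Second iteration: most negative z-row entry is -7 in column x_2, so x_2 enters.
Ratio test on column x_2 — row 1: 5/2 = 5/2; row 2: entry 0 ≤ 0. Minimum is 5/2 at row 1 (w1 leaves); pivot element 2.
Divide row 1 by 2; eliminate column x_2 from the other rows.
After both pivots, the entry at the z-row, column w2 is -5.

-5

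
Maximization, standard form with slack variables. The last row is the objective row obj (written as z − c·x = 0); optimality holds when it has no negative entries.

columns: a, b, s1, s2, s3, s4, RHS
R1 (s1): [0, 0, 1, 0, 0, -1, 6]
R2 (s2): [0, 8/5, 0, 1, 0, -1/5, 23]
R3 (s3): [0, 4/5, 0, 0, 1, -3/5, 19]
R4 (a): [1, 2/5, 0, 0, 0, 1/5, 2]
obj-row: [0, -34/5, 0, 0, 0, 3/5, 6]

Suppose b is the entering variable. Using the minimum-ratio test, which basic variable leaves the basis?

a

Column b entries and ratios — s1: 0 ≤ 0, skip; s2: 23/(8/5) = 115/8; s3: 19/(4/5) = 95/4; a: 2/(2/5) = 5.
Smallest ratio is 5 in the row of a, so a leaves.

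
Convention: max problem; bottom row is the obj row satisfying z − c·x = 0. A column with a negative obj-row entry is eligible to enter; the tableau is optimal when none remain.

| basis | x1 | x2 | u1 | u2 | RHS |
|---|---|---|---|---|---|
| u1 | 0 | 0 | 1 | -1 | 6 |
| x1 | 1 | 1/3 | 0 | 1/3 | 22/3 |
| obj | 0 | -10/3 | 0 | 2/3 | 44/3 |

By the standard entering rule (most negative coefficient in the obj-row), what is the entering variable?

x2

Negative obj-row entries: x2: -10/3.
The most negative is -10/3 in column x2, so x2 enters.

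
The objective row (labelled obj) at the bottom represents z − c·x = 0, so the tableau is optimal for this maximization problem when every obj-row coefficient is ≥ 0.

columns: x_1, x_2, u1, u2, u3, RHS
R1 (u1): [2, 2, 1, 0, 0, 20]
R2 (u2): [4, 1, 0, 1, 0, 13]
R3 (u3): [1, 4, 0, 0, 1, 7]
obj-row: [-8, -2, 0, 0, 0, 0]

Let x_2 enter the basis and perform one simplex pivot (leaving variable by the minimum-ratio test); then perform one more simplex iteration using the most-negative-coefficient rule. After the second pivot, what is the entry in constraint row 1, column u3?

Ratio test on column x_2 — row 1: 20/2 = 10; row 2: 13/1 = 13; row 3: 7/4 = 7/4. Minimum is 7/4 at row 3 (u3 leaves); pivot element 4.
Divide row 3 by 4; eliminate column x_2 from the other rows.
Second iteration: most negative obj-row entry is -15/2 in column x_1, so x_1 enters.
Ratio test on column x_1 — row 1: (33/2)/(3/2) = 11; row 2: (45/4)/(15/4) = 3; row 3: (7/4)/(1/4) = 7. Minimum is 3 at row 2 (u2 leaves); pivot element 15/4.
Divide row 2 by 15/4; eliminate column x_1 from the other rows.
After both pivots, the entry at constraint row 1, column u3 is -2/5.

-2/5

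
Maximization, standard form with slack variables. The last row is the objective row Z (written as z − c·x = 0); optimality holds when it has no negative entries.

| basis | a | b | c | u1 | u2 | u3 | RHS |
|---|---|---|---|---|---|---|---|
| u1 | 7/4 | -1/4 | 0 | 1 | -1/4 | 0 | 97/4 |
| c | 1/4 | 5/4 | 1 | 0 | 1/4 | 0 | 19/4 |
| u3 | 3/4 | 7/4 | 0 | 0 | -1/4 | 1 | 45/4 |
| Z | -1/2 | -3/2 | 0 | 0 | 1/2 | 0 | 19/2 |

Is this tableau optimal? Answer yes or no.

no

The Z-row has a negative entry -3/2 in column b, so it is not optimal.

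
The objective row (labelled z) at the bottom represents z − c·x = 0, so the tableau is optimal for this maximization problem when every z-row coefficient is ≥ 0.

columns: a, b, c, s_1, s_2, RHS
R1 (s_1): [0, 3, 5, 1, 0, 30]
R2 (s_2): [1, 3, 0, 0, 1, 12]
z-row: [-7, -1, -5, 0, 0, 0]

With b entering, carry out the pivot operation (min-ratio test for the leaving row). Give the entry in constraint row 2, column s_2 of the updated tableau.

1/3

Ratio test on column b — row 1: 30/3 = 10; row 2: 12/3 = 4. Minimum is 4 at row 2 (s_2 leaves); pivot element 3.
Divide row 2 by 3; eliminate column b from the other rows.
In the new row 2, the s_2 entry is the old entry divided by the pivot: 1/3 = 1/3.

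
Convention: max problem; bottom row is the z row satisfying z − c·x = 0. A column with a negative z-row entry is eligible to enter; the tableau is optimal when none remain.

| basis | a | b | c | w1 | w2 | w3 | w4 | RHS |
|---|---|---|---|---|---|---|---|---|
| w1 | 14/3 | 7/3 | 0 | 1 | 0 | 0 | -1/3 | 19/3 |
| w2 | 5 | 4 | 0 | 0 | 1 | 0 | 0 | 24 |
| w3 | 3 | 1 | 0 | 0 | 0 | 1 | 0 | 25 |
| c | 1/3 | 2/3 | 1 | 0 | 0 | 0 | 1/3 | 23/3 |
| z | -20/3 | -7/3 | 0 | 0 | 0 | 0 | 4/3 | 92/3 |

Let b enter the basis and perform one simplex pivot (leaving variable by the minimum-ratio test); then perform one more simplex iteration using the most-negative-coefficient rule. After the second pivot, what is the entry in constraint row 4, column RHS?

Ratio test on column b — row 1: (19/3)/(7/3) = 19/7; row 2: 24/4 = 6; row 3: 25/1 = 25; row 4: (23/3)/(2/3) = 23/2. Minimum is 19/7 at row 1 (w1 leaves); pivot element 7/3.
Divide row 1 by 7/3; eliminate column b from the other rows.
Second iteration: most negative z-row entry is -2 in column a, so a enters.
Ratio test on column a — row 1: (19/7)/2 = 19/14; row 2: entry -3 ≤ 0; row 3: (156/7)/1 = 156/7; row 4: entry -1 ≤ 0. Minimum is 19/14 at row 1 (b leaves); pivot element 2.
Divide row 1 by 2; eliminate column a from the other rows.
After both pivots, the entry at constraint row 4, column RHS is 101/14.

101/14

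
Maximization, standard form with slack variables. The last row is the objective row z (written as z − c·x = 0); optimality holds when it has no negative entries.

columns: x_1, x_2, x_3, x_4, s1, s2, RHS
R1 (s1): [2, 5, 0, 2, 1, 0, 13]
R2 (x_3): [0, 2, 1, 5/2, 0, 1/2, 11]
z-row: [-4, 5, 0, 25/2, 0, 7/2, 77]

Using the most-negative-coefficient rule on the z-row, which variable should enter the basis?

x_1

Negative z-row entries: x_1: -4.
The most negative is -4 in column x_1, so x_1 enters.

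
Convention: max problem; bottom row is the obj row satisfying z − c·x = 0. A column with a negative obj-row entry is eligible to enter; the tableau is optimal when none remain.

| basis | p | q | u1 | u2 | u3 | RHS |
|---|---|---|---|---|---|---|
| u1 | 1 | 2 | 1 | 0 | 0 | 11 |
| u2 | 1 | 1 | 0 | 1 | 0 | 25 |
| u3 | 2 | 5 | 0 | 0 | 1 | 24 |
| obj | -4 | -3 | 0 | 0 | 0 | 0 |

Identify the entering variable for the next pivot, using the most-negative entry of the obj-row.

Negative obj-row entries: p: -4, q: -3.
The most negative is -4 in column p, so p enters.

p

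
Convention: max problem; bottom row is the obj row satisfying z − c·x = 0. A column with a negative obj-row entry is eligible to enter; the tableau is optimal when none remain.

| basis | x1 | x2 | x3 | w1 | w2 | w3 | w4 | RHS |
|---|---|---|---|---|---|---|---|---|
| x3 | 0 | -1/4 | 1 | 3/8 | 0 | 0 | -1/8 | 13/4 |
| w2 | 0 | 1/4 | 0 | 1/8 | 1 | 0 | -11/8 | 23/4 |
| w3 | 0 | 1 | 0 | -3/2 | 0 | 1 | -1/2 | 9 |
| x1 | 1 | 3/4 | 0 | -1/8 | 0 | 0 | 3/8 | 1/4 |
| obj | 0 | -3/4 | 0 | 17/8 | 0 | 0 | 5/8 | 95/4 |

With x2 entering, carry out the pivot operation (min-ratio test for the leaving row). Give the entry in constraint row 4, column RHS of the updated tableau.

Ratio test on column x2 — row 1: entry -1/4 ≤ 0; row 2: (23/4)/(1/4) = 23; row 3: 9/1 = 9; row 4: (1/4)/(3/4) = 1/3. Minimum is 1/3 at row 4 (x1 leaves); pivot element 3/4.
Divide row 4 by 3/4; eliminate column x2 from the other rows.
In the new row 4, the RHS entry is the old entry divided by the pivot: (1/4)/(3/4) = 1/3.

1/3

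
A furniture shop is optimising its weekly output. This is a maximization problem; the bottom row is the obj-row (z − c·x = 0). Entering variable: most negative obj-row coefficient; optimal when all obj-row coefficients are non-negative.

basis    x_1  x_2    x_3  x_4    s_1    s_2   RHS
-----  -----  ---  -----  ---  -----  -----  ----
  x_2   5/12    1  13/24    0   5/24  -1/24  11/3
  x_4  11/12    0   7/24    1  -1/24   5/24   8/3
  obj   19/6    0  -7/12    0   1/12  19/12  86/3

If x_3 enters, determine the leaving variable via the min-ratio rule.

x_2

Column x_3 entries and ratios — x_2: (11/3)/(13/24) = 88/13; x_4: (8/3)/(7/24) = 64/7.
Smallest ratio is 88/13 in the row of x_2, so x_2 leaves.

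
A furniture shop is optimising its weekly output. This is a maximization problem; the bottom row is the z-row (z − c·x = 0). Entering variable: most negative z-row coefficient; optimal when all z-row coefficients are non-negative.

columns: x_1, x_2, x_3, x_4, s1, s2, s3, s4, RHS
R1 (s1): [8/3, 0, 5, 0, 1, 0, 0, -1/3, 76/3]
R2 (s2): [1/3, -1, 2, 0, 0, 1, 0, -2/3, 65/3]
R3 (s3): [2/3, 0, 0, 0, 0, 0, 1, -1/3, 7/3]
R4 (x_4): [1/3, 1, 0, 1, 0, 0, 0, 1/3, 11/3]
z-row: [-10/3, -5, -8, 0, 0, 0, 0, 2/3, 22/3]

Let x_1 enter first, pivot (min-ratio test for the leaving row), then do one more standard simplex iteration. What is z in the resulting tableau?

Ratio test on column x_1 — row 1: (76/3)/(8/3) = 19/2; row 2: (65/3)/(1/3) = 65; row 3: (7/3)/(2/3) = 7/2; row 4: (11/3)/(1/3) = 11. Minimum is 7/2 at row 3 (s3 leaves); pivot element 2/3.
Pivot on row 3; the z-row RHS becomes 22/3 − (-10/3)·(7/2) = 19.
Next entering variable (most negative z-row entry -8): x_3.
Ratio test on column x_3 — row 1: 16/5 = 16/5; row 2: (41/2)/2 = 41/4; row 3: entry 0 ≤ 0; row 4: entry 0 ≤ 0. Minimum is 16/5 at row 1 (s1 leaves); pivot element 5.
After the second pivot the z-row RHS is 19 − (-8)·(16/5) = 223/5.

223/5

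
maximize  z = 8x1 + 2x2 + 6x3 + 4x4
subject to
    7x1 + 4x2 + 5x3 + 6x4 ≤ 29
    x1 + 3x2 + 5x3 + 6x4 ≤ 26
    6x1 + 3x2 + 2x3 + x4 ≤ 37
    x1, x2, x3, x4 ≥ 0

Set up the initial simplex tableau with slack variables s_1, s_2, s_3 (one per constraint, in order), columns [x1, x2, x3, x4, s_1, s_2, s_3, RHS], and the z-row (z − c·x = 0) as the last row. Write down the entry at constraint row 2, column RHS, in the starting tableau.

26

The RHS of constraint 2 is b_2 = 26.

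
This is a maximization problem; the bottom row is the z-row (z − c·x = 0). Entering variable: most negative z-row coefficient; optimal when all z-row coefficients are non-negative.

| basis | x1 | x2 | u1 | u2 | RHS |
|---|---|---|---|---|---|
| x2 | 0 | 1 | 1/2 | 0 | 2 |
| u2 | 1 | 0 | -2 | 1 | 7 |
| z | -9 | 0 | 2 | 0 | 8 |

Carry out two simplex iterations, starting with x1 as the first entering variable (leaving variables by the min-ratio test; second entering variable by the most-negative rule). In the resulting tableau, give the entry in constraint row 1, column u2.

0

Ratio test on column x1 — row 1: entry 0 ≤ 0; row 2: 7/1 = 7. Minimum is 7 at row 2 (u2 leaves); pivot element 1.
Divide row 2 by 1; eliminate column x1 from the other rows.
Second iteration: most negative z-row entry is -16 in column u1, so u1 enters.
Ratio test on column u1 — row 1: 2/(1/2) = 4; row 2: entry -2 ≤ 0. Minimum is 4 at row 1 (x2 leaves); pivot element 1/2.
Divide row 1 by 1/2; eliminate column u1 from the other rows.
After both pivots, the entry at constraint row 1, column u2 is 0.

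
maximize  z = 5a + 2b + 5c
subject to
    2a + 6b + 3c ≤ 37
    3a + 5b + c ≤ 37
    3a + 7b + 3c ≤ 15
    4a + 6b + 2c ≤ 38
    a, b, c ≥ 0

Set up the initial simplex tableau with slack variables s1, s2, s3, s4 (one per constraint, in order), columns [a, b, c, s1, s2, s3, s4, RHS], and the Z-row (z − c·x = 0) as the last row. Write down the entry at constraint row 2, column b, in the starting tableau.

5

Constraint 2 has coefficient 5 on b.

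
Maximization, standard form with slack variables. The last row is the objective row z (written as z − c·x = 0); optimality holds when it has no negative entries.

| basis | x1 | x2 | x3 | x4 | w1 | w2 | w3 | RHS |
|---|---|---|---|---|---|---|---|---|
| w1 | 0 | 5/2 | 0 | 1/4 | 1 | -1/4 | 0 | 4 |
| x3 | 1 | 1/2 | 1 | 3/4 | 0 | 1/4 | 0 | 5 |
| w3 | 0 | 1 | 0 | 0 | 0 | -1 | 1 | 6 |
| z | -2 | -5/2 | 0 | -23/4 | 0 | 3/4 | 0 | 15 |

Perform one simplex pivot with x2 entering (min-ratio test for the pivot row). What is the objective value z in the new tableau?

Ratio test on column x2 — row 1: 4/(5/2) = 8/5; row 2: 5/(1/2) = 10; row 3: 6/1 = 6. Minimum is 8/5 at row 1 (w1 leaves); pivot element 5/2.
Pivot on row 1; the z-row RHS becomes 15 − (-5/2)·(8/5) = 19.

19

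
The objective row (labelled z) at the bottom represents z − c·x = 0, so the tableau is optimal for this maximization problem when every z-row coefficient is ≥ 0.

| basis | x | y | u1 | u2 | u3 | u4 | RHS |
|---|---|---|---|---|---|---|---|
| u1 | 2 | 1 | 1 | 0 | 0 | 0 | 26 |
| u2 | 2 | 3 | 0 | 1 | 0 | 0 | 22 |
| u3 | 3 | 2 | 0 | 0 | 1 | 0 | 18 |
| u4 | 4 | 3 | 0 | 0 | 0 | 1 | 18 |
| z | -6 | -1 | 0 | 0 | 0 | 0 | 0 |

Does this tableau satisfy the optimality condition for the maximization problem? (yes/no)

no

The z-row has a negative entry -6 in column x, so it is not optimal.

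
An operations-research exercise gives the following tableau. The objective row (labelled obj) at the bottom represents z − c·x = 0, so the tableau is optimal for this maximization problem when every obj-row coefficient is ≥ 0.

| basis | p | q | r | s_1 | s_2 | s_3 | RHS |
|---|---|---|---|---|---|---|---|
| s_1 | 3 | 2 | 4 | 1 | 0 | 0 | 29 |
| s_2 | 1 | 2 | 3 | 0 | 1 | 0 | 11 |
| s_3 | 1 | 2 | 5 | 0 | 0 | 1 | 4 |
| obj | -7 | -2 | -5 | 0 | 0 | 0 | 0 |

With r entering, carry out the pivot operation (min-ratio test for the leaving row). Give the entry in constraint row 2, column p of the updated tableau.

Ratio test on column r — row 1: 29/4 = 29/4; row 2: 11/3 = 11/3; row 3: 4/5 = 4/5. Minimum is 4/5 at row 3 (s_3 leaves); pivot element 5.
Divide row 3 by 5; eliminate column r from the other rows.
Row 2 update in column p: 1 − 3·(1/5) = 2/5.

2/5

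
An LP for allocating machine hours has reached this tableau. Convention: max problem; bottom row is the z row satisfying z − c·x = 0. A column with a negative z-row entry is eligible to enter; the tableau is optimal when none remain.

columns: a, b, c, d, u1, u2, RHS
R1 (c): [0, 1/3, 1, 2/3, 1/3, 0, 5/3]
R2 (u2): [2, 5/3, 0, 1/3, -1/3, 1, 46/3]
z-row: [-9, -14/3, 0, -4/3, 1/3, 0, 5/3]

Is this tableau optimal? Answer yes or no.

no

The z-row has a negative entry -9 in column a, so it is not optimal.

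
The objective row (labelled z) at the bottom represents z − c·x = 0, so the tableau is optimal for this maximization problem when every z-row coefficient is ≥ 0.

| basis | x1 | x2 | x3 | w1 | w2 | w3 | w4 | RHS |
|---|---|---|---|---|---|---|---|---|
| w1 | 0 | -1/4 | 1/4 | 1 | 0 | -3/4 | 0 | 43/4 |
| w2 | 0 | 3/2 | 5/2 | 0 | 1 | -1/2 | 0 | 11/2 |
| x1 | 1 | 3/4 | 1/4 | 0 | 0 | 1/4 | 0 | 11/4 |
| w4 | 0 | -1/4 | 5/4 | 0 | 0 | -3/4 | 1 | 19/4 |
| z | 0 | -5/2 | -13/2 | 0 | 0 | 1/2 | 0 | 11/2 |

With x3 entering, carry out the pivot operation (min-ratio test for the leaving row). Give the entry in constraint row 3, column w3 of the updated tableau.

Ratio test on column x3 — row 1: (43/4)/(1/4) = 43; row 2: (11/2)/(5/2) = 11/5; row 3: (11/4)/(1/4) = 11; row 4: (19/4)/(5/4) = 19/5. Minimum is 11/5 at row 2 (w2 leaves); pivot element 5/2.
Divide row 2 by 5/2; eliminate column x3 from the other rows.
Row 3 update in column w3: 1/4 − (1/4)·(-1/5) = 3/10.

3/10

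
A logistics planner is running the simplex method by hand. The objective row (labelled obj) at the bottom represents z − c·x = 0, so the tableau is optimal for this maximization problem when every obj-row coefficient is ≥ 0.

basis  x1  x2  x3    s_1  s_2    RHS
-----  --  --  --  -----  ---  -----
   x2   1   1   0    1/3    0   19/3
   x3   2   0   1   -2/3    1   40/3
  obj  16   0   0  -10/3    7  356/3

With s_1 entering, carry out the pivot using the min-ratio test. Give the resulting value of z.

Ratio test on column s_1 — row 1: (19/3)/(1/3) = 19; row 2: entry -2/3 ≤ 0. Minimum is 19 at row 1 (x2 leaves); pivot element 1/3.
Pivot on row 1; the obj-row RHS becomes 356/3 − (-10/3)·19 = 182.

182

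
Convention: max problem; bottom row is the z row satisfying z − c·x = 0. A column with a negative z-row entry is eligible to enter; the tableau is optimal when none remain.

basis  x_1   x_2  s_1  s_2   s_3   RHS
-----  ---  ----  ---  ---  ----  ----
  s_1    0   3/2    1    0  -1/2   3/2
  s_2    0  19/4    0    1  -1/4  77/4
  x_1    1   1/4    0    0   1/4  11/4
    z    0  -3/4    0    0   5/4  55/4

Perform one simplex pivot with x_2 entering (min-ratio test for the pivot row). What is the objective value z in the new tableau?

Ratio test on column x_2 — row 1: (3/2)/(3/2) = 1; row 2: (77/4)/(19/4) = 77/19; row 3: (11/4)/(1/4) = 11. Minimum is 1 at row 1 (s_1 leaves); pivot element 3/2.
Pivot on row 1; the z-row RHS becomes 55/4 − (-3/4)·1 = 29/2.

29/2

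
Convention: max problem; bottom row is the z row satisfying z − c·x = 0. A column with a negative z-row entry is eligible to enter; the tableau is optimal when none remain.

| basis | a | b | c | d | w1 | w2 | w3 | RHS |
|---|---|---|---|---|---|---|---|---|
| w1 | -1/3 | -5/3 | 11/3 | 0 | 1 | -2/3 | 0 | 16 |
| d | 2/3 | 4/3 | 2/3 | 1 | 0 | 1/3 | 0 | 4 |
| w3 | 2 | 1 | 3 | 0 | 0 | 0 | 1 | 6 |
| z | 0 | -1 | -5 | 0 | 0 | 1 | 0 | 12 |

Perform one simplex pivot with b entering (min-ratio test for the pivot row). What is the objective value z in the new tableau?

15

Ratio test on column b — row 1: entry -5/3 ≤ 0; row 2: 4/(4/3) = 3; row 3: 6/1 = 6. Minimum is 3 at row 2 (d leaves); pivot element 4/3.
Pivot on row 2; the z-row RHS becomes 12 − (-1)·3 = 15.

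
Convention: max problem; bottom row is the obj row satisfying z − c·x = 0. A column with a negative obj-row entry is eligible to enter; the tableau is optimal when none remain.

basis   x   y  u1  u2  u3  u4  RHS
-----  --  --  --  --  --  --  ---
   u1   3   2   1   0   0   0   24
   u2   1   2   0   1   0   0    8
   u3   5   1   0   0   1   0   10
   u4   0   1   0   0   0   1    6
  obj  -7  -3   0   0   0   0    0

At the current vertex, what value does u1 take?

24

u1 is basic (row 1); its value is the RHS of that row, 24.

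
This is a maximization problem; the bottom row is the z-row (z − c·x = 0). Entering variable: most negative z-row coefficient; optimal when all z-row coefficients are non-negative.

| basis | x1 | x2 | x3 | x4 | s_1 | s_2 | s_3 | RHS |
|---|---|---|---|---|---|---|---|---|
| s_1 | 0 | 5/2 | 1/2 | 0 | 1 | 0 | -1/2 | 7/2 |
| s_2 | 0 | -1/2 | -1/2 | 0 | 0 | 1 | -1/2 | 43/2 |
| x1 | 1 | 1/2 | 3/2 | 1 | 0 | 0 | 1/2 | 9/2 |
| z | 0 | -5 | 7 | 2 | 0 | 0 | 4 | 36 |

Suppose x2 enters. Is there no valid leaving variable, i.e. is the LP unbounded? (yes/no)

no

Column x2 has positive entries in row(s) 1, 3, so the ratio test bounds it — not unbounded.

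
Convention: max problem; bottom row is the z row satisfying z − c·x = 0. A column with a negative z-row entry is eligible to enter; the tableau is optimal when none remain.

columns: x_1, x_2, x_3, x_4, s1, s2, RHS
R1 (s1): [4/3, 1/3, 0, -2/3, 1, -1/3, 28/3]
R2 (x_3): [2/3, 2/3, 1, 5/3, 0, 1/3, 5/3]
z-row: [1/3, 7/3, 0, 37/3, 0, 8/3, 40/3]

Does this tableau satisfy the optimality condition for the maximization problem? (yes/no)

yes

Every z-row coefficient is ≥ 0, so the tableau is optimal.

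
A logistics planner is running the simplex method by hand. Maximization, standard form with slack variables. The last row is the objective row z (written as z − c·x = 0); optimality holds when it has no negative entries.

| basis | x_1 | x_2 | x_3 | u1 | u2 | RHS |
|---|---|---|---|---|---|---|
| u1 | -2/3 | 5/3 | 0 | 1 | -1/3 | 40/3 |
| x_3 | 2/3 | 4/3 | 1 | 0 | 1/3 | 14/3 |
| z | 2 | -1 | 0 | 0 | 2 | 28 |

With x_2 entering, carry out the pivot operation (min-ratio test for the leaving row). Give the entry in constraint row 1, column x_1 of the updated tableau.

Ratio test on column x_2 — row 1: (40/3)/(5/3) = 8; row 2: (14/3)/(4/3) = 7/2. Minimum is 7/2 at row 2 (x_3 leaves); pivot element 4/3.
Divide row 2 by 4/3; eliminate column x_2 from the other rows.
Row 1 update in column x_1: -2/3 − (5/3)·(1/2) = -3/2.

-3/2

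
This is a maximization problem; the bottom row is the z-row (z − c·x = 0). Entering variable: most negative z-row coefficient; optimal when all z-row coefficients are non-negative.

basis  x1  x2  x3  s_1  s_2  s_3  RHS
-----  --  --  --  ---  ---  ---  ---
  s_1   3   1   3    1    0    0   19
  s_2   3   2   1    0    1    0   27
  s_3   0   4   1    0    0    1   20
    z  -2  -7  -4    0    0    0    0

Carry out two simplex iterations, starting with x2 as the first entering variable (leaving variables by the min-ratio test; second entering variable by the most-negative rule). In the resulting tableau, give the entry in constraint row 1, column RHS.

Ratio test on column x2 — row 1: 19/1 = 19; row 2: 27/2 = 27/2; row 3: 20/4 = 5. Minimum is 5 at row 3 (s_3 leaves); pivot element 4.
Divide row 3 by 4; eliminate column x2 from the other rows.
Second iteration: most negative z-row entry is -9/4 in column x3, so x3 enters.
Ratio test on column x3 — row 1: 14/(11/4) = 56/11; row 2: 17/(1/2) = 34; row 3: 5/(1/4) = 20. Minimum is 56/11 at row 1 (s_1 leaves); pivot element 11/4.
Divide row 1 by 11/4; eliminate column x3 from the other rows.
After both pivots, the entry at constraint row 1, column RHS is 56/11.

56/11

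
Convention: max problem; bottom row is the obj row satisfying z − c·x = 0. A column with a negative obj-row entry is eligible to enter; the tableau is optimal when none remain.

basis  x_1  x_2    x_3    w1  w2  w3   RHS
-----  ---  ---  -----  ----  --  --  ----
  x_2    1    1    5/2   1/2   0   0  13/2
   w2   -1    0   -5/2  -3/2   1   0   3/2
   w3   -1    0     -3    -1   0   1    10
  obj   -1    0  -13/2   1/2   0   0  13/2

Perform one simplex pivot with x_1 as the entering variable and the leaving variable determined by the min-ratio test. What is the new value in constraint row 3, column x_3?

Ratio test on column x_1 — row 1: (13/2)/1 = 13/2; row 2: entry -1 ≤ 0; row 3: entry -1 ≤ 0. Minimum is 13/2 at row 1 (x_2 leaves); pivot element 1.
Divide row 1 by 1; eliminate column x_1 from the other rows.
Row 3 update in column x_3: -3 − (-1)·(5/2) = -1/2.

-1/2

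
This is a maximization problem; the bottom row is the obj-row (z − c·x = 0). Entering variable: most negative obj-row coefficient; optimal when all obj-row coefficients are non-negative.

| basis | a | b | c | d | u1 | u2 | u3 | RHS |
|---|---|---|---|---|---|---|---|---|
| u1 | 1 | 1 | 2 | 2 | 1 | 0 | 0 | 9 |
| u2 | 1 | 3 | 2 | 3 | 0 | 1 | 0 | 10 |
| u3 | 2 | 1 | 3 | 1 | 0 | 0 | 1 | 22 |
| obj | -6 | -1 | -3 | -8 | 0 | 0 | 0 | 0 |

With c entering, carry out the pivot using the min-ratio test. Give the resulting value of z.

Ratio test on column c — row 1: 9/2 = 9/2; row 2: 10/2 = 5; row 3: 22/3 = 22/3. Minimum is 9/2 at row 1 (u1 leaves); pivot element 2.
Pivot on row 1; the obj-row RHS becomes 0 − (-3)·(9/2) = 27/2.

27/2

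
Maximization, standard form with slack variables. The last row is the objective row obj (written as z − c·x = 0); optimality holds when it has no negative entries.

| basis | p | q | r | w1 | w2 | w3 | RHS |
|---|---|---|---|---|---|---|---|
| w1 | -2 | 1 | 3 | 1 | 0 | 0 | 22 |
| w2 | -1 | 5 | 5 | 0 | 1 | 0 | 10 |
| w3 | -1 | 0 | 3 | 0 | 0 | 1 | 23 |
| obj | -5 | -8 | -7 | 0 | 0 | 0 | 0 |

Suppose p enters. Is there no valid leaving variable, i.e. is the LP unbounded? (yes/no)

Every constraint-row entry in column p is ≤ 0, so increasing p is unbounded.

yes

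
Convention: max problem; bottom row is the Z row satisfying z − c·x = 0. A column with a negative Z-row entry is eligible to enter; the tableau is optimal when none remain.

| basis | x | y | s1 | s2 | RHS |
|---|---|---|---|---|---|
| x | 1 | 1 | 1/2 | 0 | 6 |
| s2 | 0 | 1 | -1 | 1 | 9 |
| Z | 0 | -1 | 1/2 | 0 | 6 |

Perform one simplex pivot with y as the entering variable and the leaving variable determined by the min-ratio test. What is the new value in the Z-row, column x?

Ratio test on column y — row 1: 6/1 = 6; row 2: 9/1 = 9. Minimum is 6 at row 1 (x leaves); pivot element 1.
Divide row 1 by 1; eliminate column y from the other rows.
Z-row update in column x: 0 − (-1)·1 = 1.

1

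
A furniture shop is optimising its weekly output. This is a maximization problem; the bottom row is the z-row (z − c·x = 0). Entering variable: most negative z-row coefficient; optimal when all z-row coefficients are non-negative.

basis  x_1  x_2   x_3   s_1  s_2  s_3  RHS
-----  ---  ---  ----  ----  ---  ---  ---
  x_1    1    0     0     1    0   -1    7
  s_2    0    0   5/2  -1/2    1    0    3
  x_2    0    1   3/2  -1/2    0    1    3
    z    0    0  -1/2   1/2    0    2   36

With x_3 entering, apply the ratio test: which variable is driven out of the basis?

s_2

Column x_3 entries and ratios — x_1: 0 ≤ 0, skip; s_2: 3/(5/2) = 6/5; x_2: 3/(3/2) = 2.
Smallest ratio is 6/5 in the row of s_2, so s_2 leaves.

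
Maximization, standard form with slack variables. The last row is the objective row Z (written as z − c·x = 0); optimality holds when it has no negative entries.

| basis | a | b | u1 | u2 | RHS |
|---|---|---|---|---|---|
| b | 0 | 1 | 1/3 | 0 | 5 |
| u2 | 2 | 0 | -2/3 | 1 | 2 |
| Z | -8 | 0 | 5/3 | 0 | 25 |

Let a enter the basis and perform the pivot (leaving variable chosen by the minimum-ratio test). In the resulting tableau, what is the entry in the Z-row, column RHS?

Ratio test on column a — row 1: entry 0 ≤ 0; row 2: 2/2 = 1. Minimum is 1 at row 2 (u2 leaves); pivot element 2.
Divide row 2 by 2; eliminate column a from the other rows.
Z-row update in column RHS: 25 − (-8)·1 = 33.

33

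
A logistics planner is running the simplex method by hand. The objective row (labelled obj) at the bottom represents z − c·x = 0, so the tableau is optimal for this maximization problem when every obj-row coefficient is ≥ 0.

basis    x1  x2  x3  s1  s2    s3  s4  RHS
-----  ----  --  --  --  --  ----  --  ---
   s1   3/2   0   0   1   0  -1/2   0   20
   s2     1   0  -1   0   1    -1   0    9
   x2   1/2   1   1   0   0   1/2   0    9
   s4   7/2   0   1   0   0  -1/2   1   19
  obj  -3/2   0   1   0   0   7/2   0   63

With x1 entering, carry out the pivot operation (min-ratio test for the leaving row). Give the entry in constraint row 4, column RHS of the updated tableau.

Ratio test on column x1 — row 1: 20/(3/2) = 40/3; row 2: 9/1 = 9; row 3: 9/(1/2) = 18; row 4: 19/(7/2) = 38/7. Minimum is 38/7 at row 4 (s4 leaves); pivot element 7/2.
Divide row 4 by 7/2; eliminate column x1 from the other rows.
In the new row 4, the RHS entry is the old entry divided by the pivot: 19/(7/2) = 38/7.

38/7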